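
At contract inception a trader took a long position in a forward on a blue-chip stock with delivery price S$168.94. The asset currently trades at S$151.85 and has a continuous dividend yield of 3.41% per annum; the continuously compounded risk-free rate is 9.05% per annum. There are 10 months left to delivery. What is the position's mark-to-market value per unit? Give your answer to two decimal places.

Current fair forward for the remaining 10 months: F = S·e^((r − q)·T), (r − q) = 0.0905 − 0.0341 = 0.0564
F = 151.85 · e^(0.0564 × 10/12) = 151.85 × 1.048122 = 159.1573
Value of long forward = (F − K)·e^(−rT) = (159.1573 − 168.94) · e^(−0.0905·10/12)
= -9.7827 × 0.927357 = -9.07

-S$9.07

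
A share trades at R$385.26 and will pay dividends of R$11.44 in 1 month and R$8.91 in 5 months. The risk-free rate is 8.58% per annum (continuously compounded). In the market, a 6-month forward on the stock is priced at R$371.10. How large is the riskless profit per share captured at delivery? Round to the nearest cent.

R$10.22 per share

PV(dividends) I = 11.44·e^(−0.0858·1/12) + 8.91·e^(−0.0858·5/12) = 19.9556
Fair forward F* = (S − I)·e^(rT) = (385.26 − 19.9556)·e^0.042900 = 365.3044 × 1.043834 = 381.3172
Market R$371.10 < fair 381.3172: forward underpriced → reverse cash-and-carry (short the stock, invest proceeds at r, pay the dividends, go long the forward).
Profit at T = |F_mkt − F*| = |371.10 − 381.3172| = R$10.22 per share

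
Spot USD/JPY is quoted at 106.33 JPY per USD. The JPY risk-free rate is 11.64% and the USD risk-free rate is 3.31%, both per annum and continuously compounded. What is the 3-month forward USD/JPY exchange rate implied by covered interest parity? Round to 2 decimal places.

F = S·e^((r_JPY − r_USD)T) = 106.33 · e^((0.1164 − 0.0331) × 3/12)
= 106.33 · e^0.020825 = 106.33 × 1.021043
F = 108.57 JPY per USD

108.57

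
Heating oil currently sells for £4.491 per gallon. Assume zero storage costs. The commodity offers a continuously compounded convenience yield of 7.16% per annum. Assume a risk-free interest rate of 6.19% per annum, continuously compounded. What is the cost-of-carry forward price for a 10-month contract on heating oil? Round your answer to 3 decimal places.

£4.455 per gallon

Net carry = r + u − y = 0.0619 + 0.0000 − 0.0716 = -0.0097
F = S·e^((r+u−y)T) = 4.491 · e^(-0.0097 × 10/12) = 4.491 · e^-0.008083
= 4.491 × 0.991950 = £4.455 per gallon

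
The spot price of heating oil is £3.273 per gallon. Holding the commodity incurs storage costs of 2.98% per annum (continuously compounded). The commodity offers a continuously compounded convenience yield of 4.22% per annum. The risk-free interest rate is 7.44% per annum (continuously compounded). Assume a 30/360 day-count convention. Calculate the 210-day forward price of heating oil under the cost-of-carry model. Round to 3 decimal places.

Net carry = r + u − y = 0.0744 + 0.0298 − 0.0422 = 0.0620
F = S·e^((r+u−y)T) = 3.273 · e^(0.0620 × 210/360) = 3.273 · e^0.036167
= 3.273 × 1.036829 = £3.394 per gallon

£3.394 per gallon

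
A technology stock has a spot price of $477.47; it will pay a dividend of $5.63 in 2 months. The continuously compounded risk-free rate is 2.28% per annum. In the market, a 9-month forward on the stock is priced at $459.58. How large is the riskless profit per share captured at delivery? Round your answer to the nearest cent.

$20.42 per share

PV(dividends) I = 5.63·e^(−0.0228·2/12) = 5.6086
Fair forward F* = (S − I)·e^(rT) = (477.47 − 5.6086)·e^0.017100 = 471.8614 × 1.017247 = 479.9996
Market $459.58 < fair 479.9996: forward underpriced → reverse cash-and-carry (short the stock, invest proceeds at r, pay the dividends, go long the forward).
Profit at T = |F_mkt − F*| = |459.58 − 479.9996| = $20.42 per share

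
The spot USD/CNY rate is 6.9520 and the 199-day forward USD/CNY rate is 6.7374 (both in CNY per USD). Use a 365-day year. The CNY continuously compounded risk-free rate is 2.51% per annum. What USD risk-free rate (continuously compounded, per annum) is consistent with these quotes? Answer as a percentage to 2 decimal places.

8.26%

F = S·e^((r_CNY − r_USD)T) ⇒ r_USD = r_CNY − ln(F/S)/T
ln(6.7374/6.9520) = -0.031355; /(199/365) = -0.057510
r_USD = 0.0251 + 0.057510 = 0.082610
r_USD = 8.26%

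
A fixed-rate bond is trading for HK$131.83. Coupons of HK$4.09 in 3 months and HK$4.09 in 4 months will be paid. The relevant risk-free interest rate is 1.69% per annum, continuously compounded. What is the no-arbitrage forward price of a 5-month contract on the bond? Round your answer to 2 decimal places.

HK$124.56

PV(coupons) I = 4.09·e^(−0.0169·3/12) + 4.09·e^(−0.0169·4/12)
I = 4.0728 + 4.0670 = 8.1398
F = (S − I)·e^(rT) = (131.83 − 8.1398) · e^(0.0169·5/12)
= 123.6902 · e^0.007042 = 123.6902 × 1.007067 = HK$124.56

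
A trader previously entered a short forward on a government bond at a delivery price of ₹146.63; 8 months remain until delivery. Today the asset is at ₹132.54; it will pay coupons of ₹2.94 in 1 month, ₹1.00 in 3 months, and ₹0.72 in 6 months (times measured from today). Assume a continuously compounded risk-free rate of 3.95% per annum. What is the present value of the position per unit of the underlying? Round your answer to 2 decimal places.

₹14.91

PV(remaining coupons) I = 2.94·e^(−0.0395·1/12) + 1.00·e^(−0.0395·3/12) + 0.72·e^(−0.0395·6/12) = 4.6264
Current forward F = (S − I)·e^(rT) = (132.54 − 4.6264)·e^(0.0395·8/12) = 127.9136 × 1.026683 = 131.3267
Value (long) = (F − K)·e^(−rT) = (131.3267 − 146.63) × 0.974010 = -14.9056
Short position value = −(long value) = ₹14.91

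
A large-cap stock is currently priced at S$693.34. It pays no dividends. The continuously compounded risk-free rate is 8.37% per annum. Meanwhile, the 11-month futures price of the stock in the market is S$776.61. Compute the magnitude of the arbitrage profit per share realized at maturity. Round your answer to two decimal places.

S$27.98 per share

Fair futures: F* = S·e^(carry·T), with carry = r = 0.0837
F* = 693.34 · e^(0.0837 × 11/12) = 693.34 · e^0.076725 = 693.34 × 1.079745 = S$748.6304
Market S$776.61 > fair S$748.6304: forward overpriced → cash-and-carry (buy spot, short the forward).
At maturity, profit = |F_mkt − F*| = |776.61 − 748.6304| = S$27.98 per share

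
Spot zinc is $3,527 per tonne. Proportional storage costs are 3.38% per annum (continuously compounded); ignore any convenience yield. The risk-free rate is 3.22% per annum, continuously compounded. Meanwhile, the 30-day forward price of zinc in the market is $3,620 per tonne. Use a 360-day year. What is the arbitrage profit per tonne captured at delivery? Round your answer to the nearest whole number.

$74 per tonne

Fair forward: F* = S·e^(carry·T), with carry = (r + u) = 0.0322 + 0.0338 = 0.0660
F* = 3527 · e^(0.0660 × 30/360) = 3527 · e^0.005500 = 3527 × 1.005515 = $3546.4514
Market $3620 > fair $3546.4514: forward overpriced → cash-and-carry (buy spot, short the forward).
At maturity, profit = |F_mkt − F*| = |3620 − 3546.4514| = $74 per tonne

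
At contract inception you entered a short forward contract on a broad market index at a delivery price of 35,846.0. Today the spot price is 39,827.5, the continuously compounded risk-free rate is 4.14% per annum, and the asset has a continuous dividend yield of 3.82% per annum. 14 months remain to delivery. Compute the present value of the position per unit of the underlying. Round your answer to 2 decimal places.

Current fair forward for the remaining 14 months: F = S·e^((r − q)·T), (r − q) = 0.0414 − 0.0382 = 0.0032
F = 39827.5 · e^(0.0032 × 14/12) = 39827.5 × 1.00374031 = 39976.4672
Value of long forward = (F − K)·e^(−rT) = (39976.4672 − 35846.0) · e^(−0.0414·14/12)
= 4130.4672 × 0.95284789 = 3935.71
Short position value = −(long value) = -3935.71

-3935.71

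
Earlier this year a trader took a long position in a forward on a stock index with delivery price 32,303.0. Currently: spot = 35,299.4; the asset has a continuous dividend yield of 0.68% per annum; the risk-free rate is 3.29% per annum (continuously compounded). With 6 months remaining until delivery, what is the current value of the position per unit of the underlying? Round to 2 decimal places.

Current fair forward for the remaining 6 months: F = S·e^((r − q)·T), (r − q) = 0.0329 − 0.0068 = 0.0261
F = 35299.4 · e^(0.0261 × 6/12) = 35299.4 × 1.01313552 = 35763.0760
Value of long forward = (F − K)·e^(−rT) = (35763.0760 − 32303.0) · e^(−0.0329·6/12)
= 3460.0760 × 0.98368456 = 3403.62

3403.62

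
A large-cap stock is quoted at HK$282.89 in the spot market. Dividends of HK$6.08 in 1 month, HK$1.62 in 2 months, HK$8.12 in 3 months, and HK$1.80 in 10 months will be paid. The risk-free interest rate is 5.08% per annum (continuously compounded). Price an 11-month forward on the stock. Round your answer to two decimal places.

HK$278.14

PV(dividends) I = 6.08·e^(−0.0508·1/12) + 1.62·e^(−0.0508·2/12) + 8.12·e^(−0.0508·3/12) + 1.80·e^(−0.0508·10/12)
I = 6.0543 + 1.6063 + 8.0175 + 1.7254 = 17.4035
F = (S − I)·e^(rT) = (282.89 − 17.4035) · e^(0.0508·11/12)
= 265.4865 · e^0.046567 = 265.4865 × 1.047668 = HK$278.14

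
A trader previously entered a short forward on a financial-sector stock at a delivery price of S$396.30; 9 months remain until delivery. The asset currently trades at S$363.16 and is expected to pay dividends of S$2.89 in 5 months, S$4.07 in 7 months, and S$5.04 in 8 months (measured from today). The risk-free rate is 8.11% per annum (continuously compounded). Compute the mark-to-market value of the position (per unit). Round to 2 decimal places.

S$21.20

PV(remaining dividends) I = 2.89·e^(−0.0811·5/12) + 4.07·e^(−0.0811·7/12) + 5.04·e^(−0.0811·8/12) = 11.4507
Current forward F = (S − I)·e^(rT) = (363.16 − 11.4507)·e^(0.0811·9/12) = 351.7093 × 1.062713 = 373.7660
Value (long) = (F − K)·e^(−rT) = (373.7660 − 396.30) × 0.940988 = -21.2042
Short position value = −(long value) = S$21.20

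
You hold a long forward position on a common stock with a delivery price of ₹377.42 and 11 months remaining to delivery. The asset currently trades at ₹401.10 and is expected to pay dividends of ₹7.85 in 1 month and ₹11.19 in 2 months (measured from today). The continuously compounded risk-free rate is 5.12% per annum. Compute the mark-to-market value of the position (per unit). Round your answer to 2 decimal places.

₹22.07

PV(remaining dividends) I = 7.85·e^(−0.0512·1/12) + 11.19·e^(−0.0512·2/12) = 18.9115
Current forward F = (S − I)·e^(rT) = (401.10 − 18.9115)·e^(0.0512·11/12) = 382.1885 × 1.048052 = 400.5534
Value (long) = (F − K)·e^(−rT) = (400.5534 − 377.42) × 0.954151 = 22.0728
Value = ₹22.07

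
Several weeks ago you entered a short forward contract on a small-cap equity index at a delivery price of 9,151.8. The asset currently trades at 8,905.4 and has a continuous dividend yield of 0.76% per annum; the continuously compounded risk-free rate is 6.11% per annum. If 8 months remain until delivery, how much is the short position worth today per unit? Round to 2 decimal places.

Current fair forward for the remaining 8 months: F = S·e^((r − q)·T), (r − q) = 0.0611 − 0.0076 = 0.0535
F = 8905.4 · e^(0.0535 × 8/12) = 8905.4 × 1.03631035 = 9228.7582
Value of long forward = (F − K)·e^(−rT) = (9228.7582 − 9151.8) · e^(−0.0611·8/12)
= 76.9582 × 0.96008512 = 73.89
Short position value = −(long value) = -73.89

-73.89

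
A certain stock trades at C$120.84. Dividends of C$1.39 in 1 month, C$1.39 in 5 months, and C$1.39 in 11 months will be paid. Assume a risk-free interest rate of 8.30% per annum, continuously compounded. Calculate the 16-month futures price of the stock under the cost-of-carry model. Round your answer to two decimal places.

C$130.50

PV(dividends) I = 1.39·e^(−0.0830·1/12) + 1.39·e^(−0.0830·5/12) + 1.39·e^(−0.0830·11/12)
I = 1.3804 + 1.3428 + 1.2882 = 4.0114
F = (S − I)·e^(rT) = (120.84 − 4.0114) · e^(0.0830·16/12)
= 116.8286 · e^0.110667 = 116.8286 × 1.117023 = C$130.50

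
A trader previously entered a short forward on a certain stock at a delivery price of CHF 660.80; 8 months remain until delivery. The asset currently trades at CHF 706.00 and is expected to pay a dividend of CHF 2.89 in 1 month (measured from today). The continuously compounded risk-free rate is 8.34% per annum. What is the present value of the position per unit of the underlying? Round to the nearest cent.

-CHF 78.07

PV(remaining dividends) I = 2.89·e^(−0.0834·1/12) = 2.8700
Current forward F = (S − I)·e^(rT) = (706.00 − 2.8700)·e^(0.0834·8/12) = 703.1300 × 1.057175 = 743.3315
Value (long) = (F − K)·e^(−rT) = (743.3315 − 660.80) × 0.945917 = 78.0679
Short position value = −(long value) = -CHF 78.07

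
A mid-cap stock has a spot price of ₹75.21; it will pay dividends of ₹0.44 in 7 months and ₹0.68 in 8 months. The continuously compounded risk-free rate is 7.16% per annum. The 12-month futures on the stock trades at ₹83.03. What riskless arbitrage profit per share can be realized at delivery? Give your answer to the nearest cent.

₹3.39 per share

PV(dividends) I = 0.44·e^(−0.0716·7/12) + 0.68·e^(−0.0716·8/12) = 1.0703
Fair futures F* = (S − I)·e^(rT) = (75.21 − 1.0703)·e^0.071600 = 74.1397 × 1.074226 = 79.6428
Market ₹83.03 > fair 79.6428: forward overpriced → cash-and-carry (borrow at r, buy the stock and collect the dividends, short the forward).
Profit at T = |F_mkt − F*| = |83.03 − 79.6428| = ₹3.39 per share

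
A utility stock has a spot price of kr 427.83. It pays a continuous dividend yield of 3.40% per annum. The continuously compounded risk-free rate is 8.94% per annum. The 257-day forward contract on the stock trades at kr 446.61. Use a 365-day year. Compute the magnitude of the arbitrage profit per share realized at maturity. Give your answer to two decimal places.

Fair forward: F* = S·e^(carry·T), with carry = (r − q) = 0.0894 − 0.0340 = 0.0554
F* = 427.83 · e^(0.0554 × 257/365) = 427.83 · e^0.039008 = 427.83 × 1.039779 = kr 444.8486
Market kr 446.61 > fair kr 444.8486: forward overpriced → cash-and-carry (buy spot, short the forward).
At maturity, profit = |F_mkt − F*| = |446.61 − 444.8486| = kr 1.76 per share

kr 1.76 per share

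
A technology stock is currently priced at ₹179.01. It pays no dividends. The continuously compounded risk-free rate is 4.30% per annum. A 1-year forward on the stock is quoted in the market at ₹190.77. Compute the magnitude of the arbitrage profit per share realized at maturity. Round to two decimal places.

₹3.89 per share

Fair forward: F* = S·e^(carry·T), with carry = r = 0.0430
F* = 179.01 · e^(0.0430 × 1) = 179.01 · e^0.043000 = 179.01 × 1.043938 = ₹186.8753
Market ₹190.77 > fair ₹186.8753: forward overpriced → cash-and-carry (buy spot, short the forward).
At maturity, profit = |F_mkt − F*| = |190.77 − 186.8753| = ₹3.89 per share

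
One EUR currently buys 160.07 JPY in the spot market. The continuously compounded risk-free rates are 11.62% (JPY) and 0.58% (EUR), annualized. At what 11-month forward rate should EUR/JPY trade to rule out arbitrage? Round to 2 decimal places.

F = S·e^((r_JPY − r_EUR)T) = 160.07 · e^((0.1162 − 0.0058) × 11/12)
= 160.07 · e^0.101200 = 160.07 × 1.106498
F = 177.12 JPY per EUR

177.12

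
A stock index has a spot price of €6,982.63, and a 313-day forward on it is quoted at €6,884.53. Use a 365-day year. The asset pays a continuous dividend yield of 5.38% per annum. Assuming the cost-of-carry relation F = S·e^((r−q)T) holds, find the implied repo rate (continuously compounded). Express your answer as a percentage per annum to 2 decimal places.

3.73%

From F = S·e^((r−q)T): (r − q) = ln(F/S)/T
ln(6884.53/6982.63) = ln(0.985951) = -0.014149
(r − q) = -0.014149 / (313/365) = -0.016500
r = ln(F/S)/T + q = -0.016500 + 0.0538 = 0.037300
r = 3.73%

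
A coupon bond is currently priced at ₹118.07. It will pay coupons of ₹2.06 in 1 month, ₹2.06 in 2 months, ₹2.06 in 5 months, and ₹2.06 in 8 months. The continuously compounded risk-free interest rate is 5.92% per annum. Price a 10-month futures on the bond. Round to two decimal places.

₹115.55

PV(coupons) I = 2.06·e^(−0.0592·1/12) + 2.06·e^(−0.0592·2/12) + 2.06·e^(−0.0592·5/12) + 2.06·e^(−0.0592·8/12)
I = 2.0499 + 2.0398 + 2.0098 + 1.9803 = 8.0798
F = (S − I)·e^(rT) = (118.07 − 8.0798) · e^(0.0592·10/12)
= 109.9902 · e^0.049333 = 109.9902 × 1.050570 = ₹115.55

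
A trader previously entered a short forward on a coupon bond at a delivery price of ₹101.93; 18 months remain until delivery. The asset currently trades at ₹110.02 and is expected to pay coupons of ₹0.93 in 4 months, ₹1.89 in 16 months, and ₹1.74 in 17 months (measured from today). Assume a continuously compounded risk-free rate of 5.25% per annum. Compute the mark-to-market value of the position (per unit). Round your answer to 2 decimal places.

PV(remaining coupons) I = 0.93·e^(−0.0525·4/12) + 1.89·e^(−0.0525·16/12) + 1.74·e^(−0.0525·17/12) = 4.2914
Current forward F = (S − I)·e^(rT) = (110.02 − 4.2914)·e^(0.0525·18/12) = 105.7286 × 1.081934 = 114.3914
Value (long) = (F − K)·e^(−rT) = (114.3914 − 101.93) × 0.924271 = 11.5177
Short position value = −(long value) = -₹11.52

-₹11.52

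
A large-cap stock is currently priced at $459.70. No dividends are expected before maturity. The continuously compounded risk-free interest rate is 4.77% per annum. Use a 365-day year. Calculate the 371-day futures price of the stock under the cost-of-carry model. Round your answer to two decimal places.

$482.54

F = S·e^(rT) = 459.70 · e^(0.0477 × 371/365)
= 459.70 · e^0.048484 = 459.70 × 1.049679
F = $482.54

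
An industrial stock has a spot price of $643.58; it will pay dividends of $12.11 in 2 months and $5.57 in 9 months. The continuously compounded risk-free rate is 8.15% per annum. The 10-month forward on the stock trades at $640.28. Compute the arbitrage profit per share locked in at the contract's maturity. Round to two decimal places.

$30.13 per share

PV(dividends) I = 12.11·e^(−0.0815·2/12) + 5.57·e^(−0.0815·9/12) = 17.1863
Fair forward F* = (S − I)·e^(rT) = (643.58 − 17.1863)·e^0.067917 = 626.3937 × 1.070276 = 670.4141
Market $640.28 < fair 670.4141: forward underpriced → reverse cash-and-carry (short the stock, invest proceeds at r, pay the dividends, go long the forward).
Profit at T = |F_mkt − F*| = |640.28 − 670.4141| = $30.13 per share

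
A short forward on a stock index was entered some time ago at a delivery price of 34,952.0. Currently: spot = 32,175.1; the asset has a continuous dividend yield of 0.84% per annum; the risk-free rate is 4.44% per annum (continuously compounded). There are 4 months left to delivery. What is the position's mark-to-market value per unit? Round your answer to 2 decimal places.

2353.38

Current fair forward for the remaining 4 months: F = S·e^((r − q)·T), (r − q) = 0.0444 − 0.0084 = 0.0360
F = 32175.1 · e^(0.0360 × 4/12) = 32175.1 × 1.01207229 = 32563.5271
Value of long forward = (F − K)·e^(−rT) = (32563.5271 − 34952.0) · e^(−0.0444·4/12)
= -2388.4729 × 0.98530898 = -2353.38
Short position value = −(long value) = 2353.38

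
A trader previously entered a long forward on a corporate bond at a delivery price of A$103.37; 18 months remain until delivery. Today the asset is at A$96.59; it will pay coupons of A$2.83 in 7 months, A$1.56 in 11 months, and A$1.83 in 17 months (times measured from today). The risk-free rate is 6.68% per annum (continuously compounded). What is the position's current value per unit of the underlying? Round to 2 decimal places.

-A$2.78

PV(remaining coupons) I = 2.83·e^(−0.0668·7/12) + 1.56·e^(−0.0668·11/12) + 1.83·e^(−0.0668·17/12) = 5.8539
Current forward F = (S − I)·e^(rT) = (96.59 − 5.8539)·e^(0.0668·18/12) = 90.7361 × 1.105392 = 100.2990
Value (long) = (F − K)·e^(−rT) = (100.2990 − 103.37) × 0.904656 = -2.7782
Value = -A$2.78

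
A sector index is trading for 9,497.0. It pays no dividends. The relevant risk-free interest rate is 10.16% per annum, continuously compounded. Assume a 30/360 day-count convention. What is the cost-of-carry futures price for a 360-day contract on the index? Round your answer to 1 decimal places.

10,512.6

F = S·e^(rT) = 9497.0 · e^(0.1016 × 360/360)
= 9497.0 · e^0.101600 = 9497.0 × 1.106941
F = 10,512.6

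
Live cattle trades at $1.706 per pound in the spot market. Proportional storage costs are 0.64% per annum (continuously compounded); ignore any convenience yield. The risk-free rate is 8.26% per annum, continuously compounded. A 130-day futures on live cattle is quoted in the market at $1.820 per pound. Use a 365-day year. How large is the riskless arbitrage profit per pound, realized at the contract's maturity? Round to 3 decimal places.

$0.059 per pound

Fair futures: F* = S·e^(carry·T), with carry = (r + u) = 0.0826 + 0.0064 = 0.0890
F* = 1.706 · e^(0.0890 × 130/365) = 1.706 · e^0.031699 = 1.706 × 1.032207 = $1.7609
Market $1.820 > fair $1.7609: forward overpriced → cash-and-carry (buy spot, short the forward).
At maturity, profit = |F_mkt − F*| = |1.820 − 1.7609| = $0.059 per pound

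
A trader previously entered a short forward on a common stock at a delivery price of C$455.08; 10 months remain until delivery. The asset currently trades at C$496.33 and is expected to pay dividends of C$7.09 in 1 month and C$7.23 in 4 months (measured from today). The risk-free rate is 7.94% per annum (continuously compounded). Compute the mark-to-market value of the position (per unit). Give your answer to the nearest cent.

-C$56.30

PV(remaining dividends) I = 7.09·e^(−0.0794·1/12) + 7.23·e^(−0.0794·4/12) = 14.0844
Current forward F = (S − I)·e^(rT) = (496.33 − 14.0844)·e^(0.0794·10/12) = 482.2456 × 1.068405 = 515.2336
Value (long) = (F − K)·e^(−rT) = (515.2336 − 455.08) × 0.935975 = 56.3023
Short position value = −(long value) = -C$56.30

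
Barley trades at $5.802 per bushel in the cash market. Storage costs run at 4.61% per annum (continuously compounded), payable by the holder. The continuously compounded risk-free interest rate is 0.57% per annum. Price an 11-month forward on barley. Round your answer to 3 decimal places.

Net carry = r + u − y = 0.0057 + 0.0461 − 0.0000 = 0.0518
F = S·e^((r+u−y)T) = 5.802 · e^(0.0518 × 11/12) = 5.802 · e^0.047483
= 5.802 × 1.048628 = $6.084 per bushel

$6.084 per bushel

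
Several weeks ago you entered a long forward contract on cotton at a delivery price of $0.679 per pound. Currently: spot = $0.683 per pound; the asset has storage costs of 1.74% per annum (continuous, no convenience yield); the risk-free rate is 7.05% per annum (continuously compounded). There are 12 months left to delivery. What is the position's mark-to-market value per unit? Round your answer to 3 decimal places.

Current fair forward for the remaining 12 months: F = S·e^((r + u)·T), (r + u) = 0.0705 + 0.0174 = 0.0879
F = 0.683 · e^(0.0879 × 12/12) = 0.683 × 1.091879 = 0.7458
Value of long forward = (F − K)·e^(−rT) = (0.7458 − 0.679) · e^(−0.0705·12/12)
= 0.0668 × 0.931928 = 0.062

$0.062 per pound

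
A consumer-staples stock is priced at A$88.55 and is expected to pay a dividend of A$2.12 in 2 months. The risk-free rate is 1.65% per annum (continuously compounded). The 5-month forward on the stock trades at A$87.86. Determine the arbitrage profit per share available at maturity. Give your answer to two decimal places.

PV(dividends) I = 2.12·e^(−0.0165·2/12) = 2.1142
Fair forward F* = (S − I)·e^(rT) = (88.55 − 2.1142)·e^0.006875 = 86.4358 × 1.006899 = 87.0321
Market A$87.86 > fair 87.0321: forward overpriced → cash-and-carry (borrow at r, buy the stock and collect the dividends, short the forward).
Profit at T = |F_mkt − F*| = |87.86 − 87.0321| = A$0.83 per share

A$0.83 per share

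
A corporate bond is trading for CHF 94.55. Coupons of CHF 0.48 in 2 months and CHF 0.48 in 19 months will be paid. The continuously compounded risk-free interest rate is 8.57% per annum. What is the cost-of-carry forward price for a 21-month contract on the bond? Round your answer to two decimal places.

CHF 108.81

PV(coupons) I = 0.48·e^(−0.0857·2/12) + 0.48·e^(−0.0857·19/12)
I = 0.4732 + 0.4191 = 0.8923
F = (S − I)·e^(rT) = (94.55 − 0.8923) · e^(0.0857·21/12)
= 93.6577 · e^0.149975 = 93.6577 × 1.161805 = CHF 108.81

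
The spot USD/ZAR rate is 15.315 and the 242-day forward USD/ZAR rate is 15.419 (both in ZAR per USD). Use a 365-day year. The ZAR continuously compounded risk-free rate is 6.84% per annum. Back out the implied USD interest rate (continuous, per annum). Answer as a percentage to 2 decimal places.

F = S·e^((r_ZAR − r_USD)T) ⇒ r_USD = r_ZAR − ln(F/S)/T
ln(15.419/15.315) = 0.006768; /(242/365) = 0.010208
r_USD = 0.0684 − 0.010208 = 0.058192
r_USD = 5.82%

5.82%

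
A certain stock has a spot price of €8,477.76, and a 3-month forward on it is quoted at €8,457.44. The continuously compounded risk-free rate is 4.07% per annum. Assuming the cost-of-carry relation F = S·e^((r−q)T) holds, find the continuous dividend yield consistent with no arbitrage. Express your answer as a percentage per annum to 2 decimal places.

5.03%

From F = S·e^((r−q)T): (r − q) = ln(F/S)/T
ln(8457.44/8477.76) = ln(0.997603) = -0.002400
(r − q) = -0.002400 / (3/12) = -0.009600
q = r − ln(F/S)/T = 0.0407 + 0.009600 = 0.050300
q = 5.03%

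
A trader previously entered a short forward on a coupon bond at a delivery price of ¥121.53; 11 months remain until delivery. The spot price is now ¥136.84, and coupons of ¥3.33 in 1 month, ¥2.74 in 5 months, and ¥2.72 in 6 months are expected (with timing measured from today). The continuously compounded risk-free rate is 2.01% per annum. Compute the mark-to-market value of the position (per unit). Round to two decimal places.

PV(remaining coupons) I = 3.33·e^(−0.0201·1/12) + 2.74·e^(−0.0201·5/12) + 2.72·e^(−0.0201·6/12) = 8.7344
Current forward F = (S − I)·e^(rT) = (136.84 − 8.7344)·e^(0.0201·11/12) = 128.1056 × 1.018596 = 130.4879
Value (long) = (F − K)·e^(−rT) = (130.4879 − 121.53) × 0.981744 = 8.7944
Short position value = −(long value) = -¥8.79

-¥8.79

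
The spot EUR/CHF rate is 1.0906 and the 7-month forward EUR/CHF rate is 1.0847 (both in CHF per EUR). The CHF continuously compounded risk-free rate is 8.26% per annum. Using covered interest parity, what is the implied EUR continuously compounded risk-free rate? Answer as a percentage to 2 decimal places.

9.19%

F = S·e^((r_CHF − r_EUR)T) ⇒ r_EUR = r_CHF − ln(F/S)/T
ln(1.0847/1.0906) = -0.005425; /(7/12) = -0.009300
r_EUR = 0.0826 + 0.009300 = 0.091900
r_EUR = 9.19%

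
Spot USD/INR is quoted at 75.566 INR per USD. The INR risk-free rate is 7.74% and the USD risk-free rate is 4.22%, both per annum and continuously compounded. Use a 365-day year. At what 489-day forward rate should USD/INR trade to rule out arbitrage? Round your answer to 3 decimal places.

79.215

F = S·e^((r_INR − r_USD)T) = 75.566 · e^((0.0774 − 0.0422) × 489/365)
= 75.566 · e^0.047158 = 75.566 × 1.048288
F = 79.215 INR per USD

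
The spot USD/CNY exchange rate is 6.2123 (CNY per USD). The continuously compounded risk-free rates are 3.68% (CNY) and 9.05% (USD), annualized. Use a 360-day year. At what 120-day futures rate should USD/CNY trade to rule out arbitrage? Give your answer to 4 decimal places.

6.1021

F = S·e^((r_CNY − r_USD)T) = 6.2123 · e^((0.0368 − 0.0905) × 120/360)
= 6.2123 · e^-0.017900 = 6.2123 × 0.982259
F = 6.1021 CNY per USD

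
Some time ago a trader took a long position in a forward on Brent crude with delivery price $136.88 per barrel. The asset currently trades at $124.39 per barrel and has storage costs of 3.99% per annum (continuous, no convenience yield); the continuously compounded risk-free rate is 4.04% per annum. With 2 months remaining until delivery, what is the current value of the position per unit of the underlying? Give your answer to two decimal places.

-$10.74 per barrel

Current fair forward for the remaining 2 months: F = S·e^((r + u)·T), (r + u) = 0.0404 + 0.0399 = 0.0803
F = 124.39 · e^(0.0803 × 2/12) = 124.39 × 1.013473 = 126.0659
Value of long forward = (F − K)·e^(−rT) = (126.0659 − 136.88) · e^(−0.0404·2/12)
= -10.8141 × 0.993289 = -10.74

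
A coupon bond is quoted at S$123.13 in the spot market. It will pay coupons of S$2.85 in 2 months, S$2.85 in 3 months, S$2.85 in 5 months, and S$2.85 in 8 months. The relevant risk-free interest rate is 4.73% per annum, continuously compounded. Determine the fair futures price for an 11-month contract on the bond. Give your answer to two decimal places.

S$116.89

PV(coupons) I = 2.85·e^(−0.0473·2/12) + 2.85·e^(−0.0473·3/12) + 2.85·e^(−0.0473·5/12) + 2.85·e^(−0.0473·8/12)
I = 2.8276 + 2.8165 + 2.7944 + 2.7615 = 11.2000
F = (S − I)·e^(rT) = (123.13 − 11.2000) · e^(0.0473·11/12)
= 111.9300 · e^0.043358 = 111.9300 × 1.044312 = S$116.89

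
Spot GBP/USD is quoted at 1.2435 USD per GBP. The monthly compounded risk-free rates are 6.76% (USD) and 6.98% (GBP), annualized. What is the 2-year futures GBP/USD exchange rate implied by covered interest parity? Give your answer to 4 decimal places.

By covered interest parity, F = S · (1+r_USD/12)^(12T) / (1+r_GBP/12)^(12T)
= 1.2435 × 1.144331 / 1.149349 = 1.2435 × 0.995634
F = 1.2381 USD per GBP

1.2381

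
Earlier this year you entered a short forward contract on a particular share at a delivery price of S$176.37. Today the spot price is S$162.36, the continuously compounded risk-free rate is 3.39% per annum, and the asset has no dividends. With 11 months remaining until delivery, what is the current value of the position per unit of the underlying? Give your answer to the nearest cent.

S$8.61

Current fair forward for the remaining 11 months: F = S·e^(r·T), r = 0.0339
F = 162.36 · e^(0.0339 × 11/12) = 162.36 × 1.031563 = 167.4846
Value of long forward = (F − K)·e^(−rT) = (167.4846 − 176.37) · e^(−0.0339·11/12)
= -8.8854 × 0.969403 = -8.61
Short position value = −(long value) = S$8.61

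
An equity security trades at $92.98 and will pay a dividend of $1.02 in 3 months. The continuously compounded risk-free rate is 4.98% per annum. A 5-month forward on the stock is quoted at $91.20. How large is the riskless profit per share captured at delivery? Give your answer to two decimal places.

PV(dividends) I = 1.02·e^(−0.0498·3/12) = 1.0074
Fair forward F* = (S − I)·e^(rT) = (92.98 − 1.0074)·e^0.020750 = 91.9726 × 1.020967 = 93.9010
Market $91.20 < fair 93.9010: forward underpriced → reverse cash-and-carry (short the stock, invest proceeds at r, pay the dividends, go long the forward).
Profit at T = |F_mkt − F*| = |91.20 − 93.9010| = $2.70 per share

$2.70 per share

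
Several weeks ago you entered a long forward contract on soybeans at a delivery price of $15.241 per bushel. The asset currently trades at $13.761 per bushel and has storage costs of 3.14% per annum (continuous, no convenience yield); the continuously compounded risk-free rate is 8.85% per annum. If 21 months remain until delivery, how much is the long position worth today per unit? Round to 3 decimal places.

$1.484 per bushel

Current fair forward for the remaining 21 months: F = S·e^((r + u)·T), (r + u) = 0.0885 + 0.0314 = 0.1199
F = 13.761 · e^(0.1199 × 21/12) = 13.761 × 1.233462 = 16.9737
Value of long forward = (F − K)·e^(−rT) = (16.9737 − 15.241) · e^(−0.0885·21/12)
= 1.7327 × 0.856522 = 1.484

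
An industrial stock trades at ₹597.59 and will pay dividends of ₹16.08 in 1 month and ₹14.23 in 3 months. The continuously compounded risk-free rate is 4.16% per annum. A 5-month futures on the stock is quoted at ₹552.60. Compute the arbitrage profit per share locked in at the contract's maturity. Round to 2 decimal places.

PV(dividends) I = 16.08·e^(−0.0416·1/12) + 14.23·e^(−0.0416·3/12) = 30.1071
Fair futures F* = (S − I)·e^(rT) = (597.59 − 30.1071)·e^0.017333 = 567.4829 × 1.017484 = 577.4048
Market ₹552.60 < fair 577.4048: forward underpriced → reverse cash-and-carry (short the stock, invest proceeds at r, pay the dividends, go long the forward).
Profit at T = |F_mkt − F*| = |552.60 − 577.4048| = ₹24.80 per share

₹24.80 per share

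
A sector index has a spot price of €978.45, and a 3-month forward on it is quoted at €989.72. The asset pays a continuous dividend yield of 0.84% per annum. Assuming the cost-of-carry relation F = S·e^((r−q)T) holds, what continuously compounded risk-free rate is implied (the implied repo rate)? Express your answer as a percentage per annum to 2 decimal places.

5.42%

From F = S·e^((r−q)T): (r − q) = ln(F/S)/T
ln(989.72/978.45) = ln(1.011518) = 0.011452
(r − q) = 0.011452 / (3/12) = 0.045808
r = ln(F/S)/T + q = 0.045808 + 0.0084 = 0.054208
r = 5.42%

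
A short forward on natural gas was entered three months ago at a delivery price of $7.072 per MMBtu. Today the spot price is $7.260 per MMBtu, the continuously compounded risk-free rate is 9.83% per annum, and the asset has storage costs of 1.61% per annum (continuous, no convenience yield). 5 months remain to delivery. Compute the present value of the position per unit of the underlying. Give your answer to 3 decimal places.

-$0.521 per MMBtu

Current fair forward for the remaining 5 months: F = S·e^((r + u)·T), (r + u) = 0.0983 + 0.0161 = 0.1144
F = 7.260 · e^(0.1144 × 5/12) = 7.260 × 1.048821 = 7.6144
Value of long forward = (F − K)·e^(−rT) = (7.6144 − 7.072) · e^(−0.0983·5/12)
= 0.5424 × 0.959869 = 0.521
Short position value = −(long value) = -$0.521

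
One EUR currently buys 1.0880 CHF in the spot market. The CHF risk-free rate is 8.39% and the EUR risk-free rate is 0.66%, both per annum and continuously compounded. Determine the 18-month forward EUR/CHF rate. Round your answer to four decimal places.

1.2218

F = S·e^((r_CHF − r_EUR)T) = 1.0880 · e^((0.0839 − 0.0066) × 18/12)
= 1.0880 · e^0.115950 = 1.0880 × 1.122940
F = 1.2218 CHF per EUR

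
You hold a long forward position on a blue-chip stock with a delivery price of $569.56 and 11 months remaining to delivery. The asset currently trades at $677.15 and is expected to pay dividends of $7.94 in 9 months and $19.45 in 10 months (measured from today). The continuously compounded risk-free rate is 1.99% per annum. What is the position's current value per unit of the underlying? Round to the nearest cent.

PV(remaining dividends) I = 7.94·e^(−0.0199·9/12) + 19.45·e^(−0.0199·10/12) = 26.9525
Current forward F = (S − I)·e^(rT) = (677.15 − 26.9525)·e^(0.0199·11/12) = 650.1975 × 1.018409 = 662.1670
Value (long) = (F − K)·e^(−rT) = (662.1670 − 569.56) × 0.981924 = 90.9330
Value = $90.93

$90.93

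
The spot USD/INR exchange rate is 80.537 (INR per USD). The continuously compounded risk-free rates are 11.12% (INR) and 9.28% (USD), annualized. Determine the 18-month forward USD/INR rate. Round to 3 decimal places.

82.791

F = S·e^((r_INR − r_USD)T) = 80.537 · e^((0.1112 − 0.0928) × 18/12)
= 80.537 · e^0.027600 = 80.537 × 1.027984
F = 82.791 INR per USD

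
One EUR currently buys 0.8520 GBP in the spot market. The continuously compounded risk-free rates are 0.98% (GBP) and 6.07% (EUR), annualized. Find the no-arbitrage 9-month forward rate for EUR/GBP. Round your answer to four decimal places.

0.8201

F = S·e^((r_GBP − r_EUR)T) = 0.8520 · e^((0.0098 − 0.0607) × 9/12)
= 0.8520 · e^-0.038175 = 0.8520 × 0.962544
F = 0.8201 GBP per EUR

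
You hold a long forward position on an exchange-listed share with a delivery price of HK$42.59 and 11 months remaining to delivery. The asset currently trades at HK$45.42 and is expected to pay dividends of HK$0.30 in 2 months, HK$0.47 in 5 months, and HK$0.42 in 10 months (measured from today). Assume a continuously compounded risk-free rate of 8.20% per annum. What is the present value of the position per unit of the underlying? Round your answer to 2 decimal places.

PV(remaining dividends) I = 0.30·e^(−0.0820·2/12) + 0.47·e^(−0.0820·5/12) + 0.42·e^(−0.0820·10/12) = 1.1424
Current forward F = (S − I)·e^(rT) = (45.42 − 1.1424)·e^(0.0820·11/12) = 44.2776 × 1.078064 = 47.7341
Value (long) = (F − K)·e^(−rT) = (47.7341 − 42.59) × 0.927589 = 4.7716
Value = HK$4.77

HK$4.77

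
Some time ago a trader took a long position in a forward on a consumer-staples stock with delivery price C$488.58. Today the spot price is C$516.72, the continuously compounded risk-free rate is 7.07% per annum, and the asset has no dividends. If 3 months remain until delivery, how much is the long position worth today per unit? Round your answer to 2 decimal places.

C$36.70

Current fair forward for the remaining 3 months: F = S·e^(r·T), r = 0.0707
F = 516.72 · e^(0.0707 × 3/12) = 516.72 × 1.017832 = 525.9342
Value of long forward = (F − K)·e^(−rT) = (525.9342 − 488.58) · e^(−0.0707·3/12)
= 37.3542 × 0.982480 = 36.70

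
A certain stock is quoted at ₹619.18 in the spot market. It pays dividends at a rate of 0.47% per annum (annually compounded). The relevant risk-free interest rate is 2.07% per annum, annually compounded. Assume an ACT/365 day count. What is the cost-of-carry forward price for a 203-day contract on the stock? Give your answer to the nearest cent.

₹624.64

F = S · (1+r)^T / (1+q)^T
= 619.18 × 1.011460 / 1.002611 = 619.18 × 1.008826
F = ₹624.64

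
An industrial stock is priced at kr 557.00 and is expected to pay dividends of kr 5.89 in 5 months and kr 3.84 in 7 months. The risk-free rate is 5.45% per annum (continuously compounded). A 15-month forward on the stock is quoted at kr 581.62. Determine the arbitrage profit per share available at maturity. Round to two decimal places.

PV(dividends) I = 5.89·e^(−0.0545·5/12) + 3.84·e^(−0.0545·7/12) = 9.4776
Fair forward F* = (S − I)·e^(rT) = (557.00 − 9.4776)·e^0.068125 = 547.5224 × 1.070499 = 586.1222
Market kr 581.62 < fair 586.1222: forward underpriced → reverse cash-and-carry (short the stock, invest proceeds at r, pay the dividends, go long the forward).
Profit at T = |F_mkt − F*| = |581.62 − 586.1222| = kr 4.50 per share

kr 4.50 per share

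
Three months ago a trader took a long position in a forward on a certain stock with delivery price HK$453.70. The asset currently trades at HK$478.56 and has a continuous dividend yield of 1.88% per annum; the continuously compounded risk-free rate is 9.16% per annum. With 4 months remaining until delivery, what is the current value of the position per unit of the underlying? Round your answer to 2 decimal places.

HK$35.51

Current fair forward for the remaining 4 months: F = S·e^((r − q)·T), (r − q) = 0.0916 − 0.0188 = 0.0728
F = 478.56 · e^(0.0728 × 4/12) = 478.56 × 1.024563 = 490.3149
Value of long forward = (F − K)·e^(−rT) = (490.3149 − 453.70) · e^(−0.0916·4/12)
= 36.6149 × 0.969928 = 35.51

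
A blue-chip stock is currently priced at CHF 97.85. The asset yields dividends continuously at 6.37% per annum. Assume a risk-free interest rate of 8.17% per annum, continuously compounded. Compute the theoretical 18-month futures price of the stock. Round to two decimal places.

CHF 100.53

F = S·e^((r − q)T) = 97.85 · e^((0.0817 − 0.0637) × 18/12)
= 97.85 · e^0.027000 = 97.85 × 1.027368
F = CHF 100.53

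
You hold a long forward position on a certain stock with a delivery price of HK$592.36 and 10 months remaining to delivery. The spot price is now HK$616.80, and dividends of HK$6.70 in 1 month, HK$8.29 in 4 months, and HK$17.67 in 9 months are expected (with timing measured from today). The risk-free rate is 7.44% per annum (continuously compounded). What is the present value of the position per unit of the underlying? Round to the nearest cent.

PV(remaining dividends) I = 6.70·e^(−0.0744·1/12) + 8.29·e^(−0.0744·4/12) + 17.67·e^(−0.0744·9/12) = 31.4565
Current forward F = (S − I)·e^(rT) = (616.80 − 31.4565)·e^(0.0744·10/12) = 585.3435 × 1.063962 = 622.7832
Value (long) = (F − K)·e^(−rT) = (622.7832 − 592.36) × 0.939883 = 28.5942
Value = HK$28.59

HK$28.59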